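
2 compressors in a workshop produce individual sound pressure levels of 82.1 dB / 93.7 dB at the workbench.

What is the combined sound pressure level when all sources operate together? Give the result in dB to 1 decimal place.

Sum in the linear (power) domain: Σ 10^(Lᵢ/10) = 10^(82.1/10) + 10^(93.7/10) = 2.506e+09.
L_total = 10·log₁₀(2.506e+09) = 94.0 dB.

94.0 dB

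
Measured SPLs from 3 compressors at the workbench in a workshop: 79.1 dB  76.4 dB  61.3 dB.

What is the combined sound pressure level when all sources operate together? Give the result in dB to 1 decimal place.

Σ 10^(Lᵢ/10) = 1.263e+08.
Back to dB: 10·log₁₀ Σ = 81.0 dB.

81.0 dB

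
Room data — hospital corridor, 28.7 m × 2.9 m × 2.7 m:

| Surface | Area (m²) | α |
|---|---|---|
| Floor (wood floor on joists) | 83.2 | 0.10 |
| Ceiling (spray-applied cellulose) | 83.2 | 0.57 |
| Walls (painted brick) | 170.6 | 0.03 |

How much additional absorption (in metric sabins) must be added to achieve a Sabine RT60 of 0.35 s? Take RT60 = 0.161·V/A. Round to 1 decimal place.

42.5 sabins

Total absorption A₁ = 83.2·0.10 + 83.2·0.57 + 170.6·0.03
  = 8.320 + 47.424 + 5.118 = 60.862 m² sabins.
Target A₂ = 0.161·224.721/0.35 = 103.372 sabins (V = 224.721 m³).
Shortfall: 103.372 − 60.862 = 42.5 sabins.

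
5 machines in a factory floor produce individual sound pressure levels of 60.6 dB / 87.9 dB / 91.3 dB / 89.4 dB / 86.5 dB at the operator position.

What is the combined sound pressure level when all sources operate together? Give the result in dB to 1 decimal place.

Σ 10^(Lᵢ/10) = 3.284e+09.
Back to dB: 10·log₁₀ Σ = 95.2 dB.

95.2 dB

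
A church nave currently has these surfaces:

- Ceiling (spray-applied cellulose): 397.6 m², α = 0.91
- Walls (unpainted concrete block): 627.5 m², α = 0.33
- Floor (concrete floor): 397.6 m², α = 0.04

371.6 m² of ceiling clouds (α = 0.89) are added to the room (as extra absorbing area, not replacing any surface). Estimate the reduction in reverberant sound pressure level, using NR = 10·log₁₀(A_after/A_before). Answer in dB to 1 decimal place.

1.9 dB

Summing Sᵢαᵢ: 361.816 + 207.075 + 15.904 → A_before = 584.795 sabins.
Treatment contributes 371.6·0.89 = 330.724 sabins.
A_after = 584.795 + 330.724 = 915.519 sabins.
Reduction = 10 log₁₀(A_after/A_before) = 10 log₁₀(1.5655) = 1.9 dB.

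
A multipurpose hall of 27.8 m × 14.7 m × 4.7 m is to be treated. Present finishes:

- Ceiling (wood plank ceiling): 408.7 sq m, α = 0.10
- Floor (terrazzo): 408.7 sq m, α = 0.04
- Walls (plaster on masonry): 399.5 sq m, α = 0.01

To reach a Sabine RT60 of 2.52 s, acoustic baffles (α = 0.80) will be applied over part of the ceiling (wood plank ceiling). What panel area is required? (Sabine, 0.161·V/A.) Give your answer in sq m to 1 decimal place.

87.9

Summing Sᵢαᵢ: 40.870 + 16.348 + 3.995 → A₁ = 61.213 sabins.
Required A₂ = 0.161·1920.702/2.52 = 122.712 sabins.
Absorption to add: 122.712 − 61.213 = 61.499 sabins.
Each sq m of panel replacing the ceiling (wood plank ceiling) adds (0.80 − 0.10) = 0.70 sabins.
Area = ΔA/Δα = 61.499/0.70 = 87.9 sq m.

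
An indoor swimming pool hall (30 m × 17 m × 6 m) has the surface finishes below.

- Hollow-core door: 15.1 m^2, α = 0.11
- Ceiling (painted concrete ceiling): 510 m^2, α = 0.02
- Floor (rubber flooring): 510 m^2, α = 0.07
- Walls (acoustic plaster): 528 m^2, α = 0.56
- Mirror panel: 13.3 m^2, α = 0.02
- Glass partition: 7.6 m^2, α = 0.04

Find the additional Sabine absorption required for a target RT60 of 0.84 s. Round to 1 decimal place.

Equivalent absorption area: A₁ = 15.1·0.11 + 510·0.02 + 510·0.07 + 528·0.56 + 13.3·0.02 + 7.6·0.04 = 343.811 m^2.
For T = 0.84 s, need A₂ = 0.161·V/T = 0.161·3060/0.84 = 586.500 sabins.
Additional absorption ΔA = 586.500 − 343.811 = 242.7 sabins.

242.7 sabins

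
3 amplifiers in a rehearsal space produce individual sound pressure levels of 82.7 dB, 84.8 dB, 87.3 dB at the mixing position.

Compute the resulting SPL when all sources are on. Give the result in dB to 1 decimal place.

90.1 dB

Σ 10^(Lᵢ/10) = 1.025e+09.
Back to dB: 10·log₁₀ Σ = 90.1 dB.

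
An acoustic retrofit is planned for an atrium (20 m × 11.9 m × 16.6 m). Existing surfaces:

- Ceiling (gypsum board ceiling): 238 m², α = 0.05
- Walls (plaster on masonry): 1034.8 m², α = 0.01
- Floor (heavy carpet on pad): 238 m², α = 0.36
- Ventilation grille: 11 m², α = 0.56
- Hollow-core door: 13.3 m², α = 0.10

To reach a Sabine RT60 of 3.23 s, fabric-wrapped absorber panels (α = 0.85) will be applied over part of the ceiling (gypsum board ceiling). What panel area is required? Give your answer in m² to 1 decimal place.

Summing Sᵢαᵢ: 11.900 + 10.348 + 85.680 + 6.160 + 1.330 → A₁ = 115.418 sabins.
V = 3950.8 m³. Target absorption A₂ = 0.161 × 3950.8 / 3.23 = 196.928 sabins.
ΔA needed = 196.928 − 115.418 = 81.510 sabins.
Each m² of panel replacing the ceiling (gypsum board ceiling) adds (0.85 − 0.05) = 0.80 sabins.
Area = ΔA/Δα = 81.510/0.80 = 101.9 m².

101.9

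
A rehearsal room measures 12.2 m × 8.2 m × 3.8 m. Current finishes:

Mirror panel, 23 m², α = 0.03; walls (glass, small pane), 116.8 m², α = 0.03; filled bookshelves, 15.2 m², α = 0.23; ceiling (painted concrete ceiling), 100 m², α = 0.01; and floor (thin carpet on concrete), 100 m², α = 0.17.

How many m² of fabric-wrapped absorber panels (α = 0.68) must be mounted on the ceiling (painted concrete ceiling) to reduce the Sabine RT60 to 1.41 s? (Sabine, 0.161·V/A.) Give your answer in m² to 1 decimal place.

26.4

A₁ = Σ Sᵢαᵢ = 23·0.03 + 116.8·0.03 + 15.2·0.23 + 100·0.01 + 100·0.17 = 25.690 sabins.
V = 380.152 m³. Target absorption A₂ = 0.161 × 380.152 / 1.41 = 43.407 sabins.
ΔA needed = 43.407 − 25.690 = 17.717 sabins.
Net gain per m²: Δα = 0.68 − 0.01 = 0.67.
Area = ΔA/Δα = 17.717/0.67 = 26.4 m².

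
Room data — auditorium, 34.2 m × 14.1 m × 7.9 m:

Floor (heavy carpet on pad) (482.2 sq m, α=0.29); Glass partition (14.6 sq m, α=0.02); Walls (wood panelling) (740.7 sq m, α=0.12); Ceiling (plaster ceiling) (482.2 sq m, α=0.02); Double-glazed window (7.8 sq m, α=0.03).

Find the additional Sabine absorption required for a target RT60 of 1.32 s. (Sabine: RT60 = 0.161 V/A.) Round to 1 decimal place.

Equivalent absorption area: A₁ = 482.2·0.29 + 14.6·0.02 + 740.7·0.12 + 482.2·0.02 + 7.8·0.03 = 238.892 sq m.
Target A₂ = 0.161·3809.538/1.32 = 464.648 sabins (V = 3809.538 m³).
Shortfall: 464.648 − 238.892 = 225.8 sabins.

225.8 sabins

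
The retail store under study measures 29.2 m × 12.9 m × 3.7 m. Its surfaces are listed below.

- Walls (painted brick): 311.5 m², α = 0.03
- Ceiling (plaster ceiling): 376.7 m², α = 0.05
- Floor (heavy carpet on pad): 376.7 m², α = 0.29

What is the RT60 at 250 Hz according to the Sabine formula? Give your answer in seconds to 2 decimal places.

1.63 s

Equivalent absorption area: A = 311.5·0.03 + 376.7·0.05 + 376.7·0.29 = 137.423 m².
Room volume: 1393.716 m³.
RT60 = 0.161 · V / A = 0.161 × 1393.716 / 137.423 = 1.63 s.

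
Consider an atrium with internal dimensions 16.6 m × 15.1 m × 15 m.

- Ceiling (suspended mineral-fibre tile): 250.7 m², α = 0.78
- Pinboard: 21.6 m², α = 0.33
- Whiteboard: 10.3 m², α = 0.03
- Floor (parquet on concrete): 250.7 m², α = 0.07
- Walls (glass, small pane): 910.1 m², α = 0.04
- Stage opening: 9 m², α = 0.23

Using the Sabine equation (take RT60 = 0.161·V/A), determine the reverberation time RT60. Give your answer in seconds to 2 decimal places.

A = Σ Sᵢαᵢ = 250.7*0.78 + 21.6*0.33 + 10.3*0.03 + 250.7*0.07 + 910.1*0.04 + 9*0.23 = 259.006 sabins.
V = 16.6·15.1·15 = 3759.9 m³.
Sabine: RT60 = 0.161 × 3759.9 / 259.006 = 2.34 s.

2.34 sec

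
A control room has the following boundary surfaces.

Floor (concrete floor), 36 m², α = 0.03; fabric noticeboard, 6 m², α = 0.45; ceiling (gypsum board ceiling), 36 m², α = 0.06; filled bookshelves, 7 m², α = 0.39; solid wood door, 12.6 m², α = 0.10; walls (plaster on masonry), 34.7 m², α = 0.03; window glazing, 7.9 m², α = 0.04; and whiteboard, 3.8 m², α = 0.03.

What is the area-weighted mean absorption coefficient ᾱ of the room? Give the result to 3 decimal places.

0.079

Total surface area S = 144.0 m².
A = 36*0.03 + 6*0.45 + 36*0.06 + 7*0.39 + 12.6*0.10 + 34.7*0.03 + 7.9*0.04 + 3.8*0.03 = 11.401 sabins.
ᾱ = A/S = 0.079.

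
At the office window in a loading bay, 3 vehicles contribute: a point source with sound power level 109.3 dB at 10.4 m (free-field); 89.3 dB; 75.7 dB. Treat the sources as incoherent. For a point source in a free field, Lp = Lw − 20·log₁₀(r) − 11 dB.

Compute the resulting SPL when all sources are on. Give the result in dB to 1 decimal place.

89.8 dB

Source at 10.4 m: Lp = 109.3 − 20·log₁₀(10.4) − 11 = 78.0 dB.
Σ 10^(Lᵢ/10) = 9.514e+08.
Back to dB: 10·log₁₀ Σ = 89.8 dB.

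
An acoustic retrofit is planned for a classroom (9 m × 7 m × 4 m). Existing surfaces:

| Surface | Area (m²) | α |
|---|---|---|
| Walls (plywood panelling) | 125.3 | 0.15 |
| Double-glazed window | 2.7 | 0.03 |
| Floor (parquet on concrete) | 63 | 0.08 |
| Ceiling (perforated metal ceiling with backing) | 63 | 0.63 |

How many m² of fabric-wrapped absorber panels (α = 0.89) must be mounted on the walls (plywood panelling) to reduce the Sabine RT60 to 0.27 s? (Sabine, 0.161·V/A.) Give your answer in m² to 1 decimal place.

117.1

Summing Sᵢαᵢ: 18.795 + 0.081 + 5.040 + 39.690 → A₁ = 63.606 sabins.
V = 252 m³. Target absorption A₂ = 0.161 × 252 / 0.27 = 150.267 sabins.
Absorption to add: 150.267 − 63.606 = 86.661 sabins.
Net gain per m²: Δα = 0.89 − 0.15 = 0.74.
Panel area = 86.661 / 0.74 = 117.1 m².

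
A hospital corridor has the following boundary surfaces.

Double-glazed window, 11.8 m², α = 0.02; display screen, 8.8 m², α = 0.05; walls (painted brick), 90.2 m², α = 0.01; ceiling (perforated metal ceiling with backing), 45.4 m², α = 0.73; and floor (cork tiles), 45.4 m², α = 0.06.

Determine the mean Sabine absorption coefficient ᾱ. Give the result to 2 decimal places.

Total surface area S = 201.6 m².
Σ(Sᵢαᵢ) = 11.8×0.02 + 8.8×0.05 + 90.2×0.01 + 45.4×0.73 + 45.4×0.06 = 37.444.
ᾱ = 37.444 / 201.6 = 0.19.

0.19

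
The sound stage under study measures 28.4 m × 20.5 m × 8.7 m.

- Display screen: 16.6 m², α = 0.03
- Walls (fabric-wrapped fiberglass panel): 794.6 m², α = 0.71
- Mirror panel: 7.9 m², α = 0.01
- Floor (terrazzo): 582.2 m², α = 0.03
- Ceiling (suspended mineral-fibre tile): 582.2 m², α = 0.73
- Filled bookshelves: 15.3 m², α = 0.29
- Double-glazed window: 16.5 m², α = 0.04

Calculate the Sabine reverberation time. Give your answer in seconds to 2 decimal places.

A = Σ Sᵢαᵢ = 16.6·0.03 + 794.6·0.71 + 7.9·0.01 + 582.2·0.03 + 582.2·0.73 + 15.3·0.29 + 16.5·0.04 = 1012.312 sabins.
Room volume: 5065.14 m³.
T = 0.161 V/A = 0.161·5065.14/1012.312 = 0.81 s.

0.81 s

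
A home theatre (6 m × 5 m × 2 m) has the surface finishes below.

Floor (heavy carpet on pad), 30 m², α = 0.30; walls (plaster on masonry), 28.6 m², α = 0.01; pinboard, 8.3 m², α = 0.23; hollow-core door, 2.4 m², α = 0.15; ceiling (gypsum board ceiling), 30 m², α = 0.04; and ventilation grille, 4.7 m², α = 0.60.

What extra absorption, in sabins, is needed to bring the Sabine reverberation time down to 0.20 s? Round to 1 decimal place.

A₁ = Σ Sᵢαᵢ = 30·0.30 + 28.6·0.01 + 8.3·0.23 + 2.4·0.15 + 30·0.04 + 4.7·0.60 = 15.575 sabins.
Target A₂ = 0.161·60/0.20 = 48.300 sabins (V = 60 m³).
ΔA = A₂ − A₁ = 48.300 − 15.575 = 32.7 sabins.

32.7 sabins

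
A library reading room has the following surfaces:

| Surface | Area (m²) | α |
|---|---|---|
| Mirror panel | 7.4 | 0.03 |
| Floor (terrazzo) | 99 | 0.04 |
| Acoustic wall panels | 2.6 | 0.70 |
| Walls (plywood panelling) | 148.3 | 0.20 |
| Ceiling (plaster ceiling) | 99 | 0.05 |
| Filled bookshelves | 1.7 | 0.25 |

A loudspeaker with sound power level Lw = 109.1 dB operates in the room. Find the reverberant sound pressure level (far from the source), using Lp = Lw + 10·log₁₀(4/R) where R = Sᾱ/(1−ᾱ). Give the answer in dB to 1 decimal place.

98.5 dB

Σ(Sᵢαᵢ) = 7.4·0.03 + 99·0.04 + 2.6·0.70 + 148.3·0.20 + 99·0.05 + 1.7·0.25 = 41.037; total area S = 358.0 m².
ᾱ = 0.1146, so room constant R = A/(1−ᾱ) = 46.349 m².
Lp = Lw + 10 log₁₀(4/R) = 109.1 -10.64 = 98.5 dB.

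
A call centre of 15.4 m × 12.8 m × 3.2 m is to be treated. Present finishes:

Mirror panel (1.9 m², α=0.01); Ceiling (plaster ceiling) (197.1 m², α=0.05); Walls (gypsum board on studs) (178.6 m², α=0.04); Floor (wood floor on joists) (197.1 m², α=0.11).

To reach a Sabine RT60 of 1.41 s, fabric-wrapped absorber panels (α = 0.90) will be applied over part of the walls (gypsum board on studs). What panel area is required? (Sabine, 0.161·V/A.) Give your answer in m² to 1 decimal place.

38.8

Total absorption A₁ = 1.9*0.01 + 197.1*0.05 + 178.6*0.04 + 197.1*0.11
  = 0.019 + 9.855 + 7.144 + 21.681 = 38.699 m² sabins.
Required A₂ = 0.161·630.784/1.41 = 72.026 sabins.
ΔA needed = 72.026 − 38.699 = 33.327 sabins.
Each m² of panel replacing the walls (gypsum board on studs) adds (0.90 − 0.04) = 0.86 sabins.
Panel area = 33.327 / 0.86 = 38.8 m².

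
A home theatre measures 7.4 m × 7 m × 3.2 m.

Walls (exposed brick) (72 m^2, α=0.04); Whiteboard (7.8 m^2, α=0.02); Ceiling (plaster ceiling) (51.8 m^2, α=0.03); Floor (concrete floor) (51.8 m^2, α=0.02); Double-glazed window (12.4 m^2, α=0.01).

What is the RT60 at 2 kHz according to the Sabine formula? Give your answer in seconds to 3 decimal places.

Equivalent absorption area: A = 72×0.04 + 7.8×0.02 + 51.8×0.03 + 51.8×0.02 + 12.4×0.01 = 5.750 m^2.
V = 7.4·7·3.2 = 165.76 m³.
RT60 = 0.161 · V / A = 0.161 × 165.76 / 5.750 = 4.641 s.

4.641 seconds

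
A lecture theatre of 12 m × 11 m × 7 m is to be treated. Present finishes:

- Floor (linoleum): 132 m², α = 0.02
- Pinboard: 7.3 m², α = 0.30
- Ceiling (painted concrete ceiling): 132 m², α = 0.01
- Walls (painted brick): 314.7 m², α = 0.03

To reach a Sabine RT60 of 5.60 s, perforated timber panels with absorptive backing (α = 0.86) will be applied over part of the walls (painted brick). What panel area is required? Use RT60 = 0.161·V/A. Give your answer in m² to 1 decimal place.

Total absorption A₁ = 132·0.02 + 7.3·0.30 + 132·0.01 + 314.7·0.03
  = 2.640 + 2.190 + 1.320 + 9.441 = 15.591 m² sabins.
V = 924 m³. Target absorption A₂ = 0.161 × 924 / 5.60 = 26.565 sabins.
Absorption to add: 26.565 − 15.591 = 10.974 sabins.
Each m² of panel replacing the walls (painted brick) adds (0.86 − 0.03) = 0.83 sabins.
Panel area = 10.974 / 0.83 = 13.2 m².

13.2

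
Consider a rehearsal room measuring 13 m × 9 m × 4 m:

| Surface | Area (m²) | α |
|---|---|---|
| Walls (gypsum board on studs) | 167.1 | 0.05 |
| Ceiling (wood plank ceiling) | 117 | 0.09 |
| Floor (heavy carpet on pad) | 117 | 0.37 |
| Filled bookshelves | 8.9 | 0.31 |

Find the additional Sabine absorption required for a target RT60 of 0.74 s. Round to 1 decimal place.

A₁ = Σ Sᵢαᵢ = 167.1*0.05 + 117*0.09 + 117*0.37 + 8.9*0.31 = 64.934 sabins.
For T = 0.74 s, need A₂ = 0.161·V/T = 0.161·468/0.74 = 101.822 sabins.
Additional absorption ΔA = 101.822 − 64.934 = 36.9 sabins.

36.9 sabins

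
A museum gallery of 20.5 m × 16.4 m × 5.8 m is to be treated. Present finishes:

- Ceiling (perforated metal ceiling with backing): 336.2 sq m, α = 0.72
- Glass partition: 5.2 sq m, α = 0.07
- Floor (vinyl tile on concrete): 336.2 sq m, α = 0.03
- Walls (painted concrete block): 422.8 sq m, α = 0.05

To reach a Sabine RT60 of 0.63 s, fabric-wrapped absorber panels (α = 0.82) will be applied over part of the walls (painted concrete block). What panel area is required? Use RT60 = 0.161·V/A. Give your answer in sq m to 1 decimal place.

Total absorption A₁ = 336.2·0.72 + 5.2·0.07 + 336.2·0.03 + 422.8·0.05
  = 242.064 + 0.364 + 10.086 + 21.140 = 273.654 sq m sabins.
V = 1949.96 m³. Target absorption A₂ = 0.161 × 1949.96 / 0.63 = 498.323 sabins.
ΔA needed = 498.323 − 273.654 = 224.669 sabins.
Each sq m of panel replacing the walls (painted concrete block) adds (0.82 − 0.05) = 0.77 sabins.
Panel area = 224.669 / 0.77 = 291.8 sq m.

291.8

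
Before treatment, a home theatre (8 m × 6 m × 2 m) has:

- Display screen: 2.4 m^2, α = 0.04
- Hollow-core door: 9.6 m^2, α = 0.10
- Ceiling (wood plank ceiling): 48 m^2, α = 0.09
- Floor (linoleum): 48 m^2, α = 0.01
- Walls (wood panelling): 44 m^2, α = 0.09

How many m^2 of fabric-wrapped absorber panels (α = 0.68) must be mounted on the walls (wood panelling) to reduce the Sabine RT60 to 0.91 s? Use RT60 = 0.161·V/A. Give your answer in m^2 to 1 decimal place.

12.2

Equivalent absorption area: A₁ = 2.4*0.04 + 9.6*0.10 + 48*0.09 + 48*0.01 + 44*0.09 = 9.816 m^2.
Required A₂ = 0.161·96/0.91 = 16.985 sabins.
Absorption to add: 16.985 − 9.816 = 7.169 sabins.
Each m^2 of panel replacing the walls (wood panelling) adds (0.68 − 0.09) = 0.59 sabins.
Panel area = 7.169 / 0.59 = 12.2 m^2.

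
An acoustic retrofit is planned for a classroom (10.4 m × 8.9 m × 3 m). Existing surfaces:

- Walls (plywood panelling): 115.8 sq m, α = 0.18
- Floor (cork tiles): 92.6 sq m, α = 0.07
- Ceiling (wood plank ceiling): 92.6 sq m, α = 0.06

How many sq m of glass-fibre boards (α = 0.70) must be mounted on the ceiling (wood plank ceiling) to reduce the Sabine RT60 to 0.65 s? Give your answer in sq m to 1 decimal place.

56.1

A₁ = Σ Sᵢαᵢ = 115.8×0.18 + 92.6×0.07 + 92.6×0.06 = 32.882 sabins.
Required A₂ = 0.161·277.68/0.65 = 68.779 sabins.
Absorption to add: 68.779 − 32.882 = 35.897 sabins.
Net gain per sq m: Δα = 0.70 − 0.06 = 0.64.
Panel area = 35.897 / 0.64 = 56.1 sq m.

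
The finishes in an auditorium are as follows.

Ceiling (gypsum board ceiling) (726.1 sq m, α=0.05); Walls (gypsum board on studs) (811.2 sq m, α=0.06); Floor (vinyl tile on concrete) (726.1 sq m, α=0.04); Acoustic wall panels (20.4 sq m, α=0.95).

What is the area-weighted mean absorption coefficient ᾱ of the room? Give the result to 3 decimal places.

Total surface area S = 2283.8 sq m.
A = 726.1×0.05 + 811.2×0.06 + 726.1×0.04 + 20.4×0.95 = 133.401 sabins.
ᾱ = 133.401 / 2283.8 = 0.058.

0.058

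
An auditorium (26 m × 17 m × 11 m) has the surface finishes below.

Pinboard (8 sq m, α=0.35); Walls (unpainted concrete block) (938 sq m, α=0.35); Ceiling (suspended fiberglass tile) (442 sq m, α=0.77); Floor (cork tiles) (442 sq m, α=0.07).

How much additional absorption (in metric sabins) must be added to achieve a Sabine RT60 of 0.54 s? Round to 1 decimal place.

Equivalent absorption area: A₁ = 8×0.35 + 938×0.35 + 442×0.77 + 442×0.07 = 702.380 sq m.
For T = 0.54 s, need A₂ = 0.161·V/T = 0.161·4862/0.54 = 1449.596 sabins.
ΔA = A₂ − A₁ = 1449.596 − 702.380 = 747.2 sabins.

747.2 sabins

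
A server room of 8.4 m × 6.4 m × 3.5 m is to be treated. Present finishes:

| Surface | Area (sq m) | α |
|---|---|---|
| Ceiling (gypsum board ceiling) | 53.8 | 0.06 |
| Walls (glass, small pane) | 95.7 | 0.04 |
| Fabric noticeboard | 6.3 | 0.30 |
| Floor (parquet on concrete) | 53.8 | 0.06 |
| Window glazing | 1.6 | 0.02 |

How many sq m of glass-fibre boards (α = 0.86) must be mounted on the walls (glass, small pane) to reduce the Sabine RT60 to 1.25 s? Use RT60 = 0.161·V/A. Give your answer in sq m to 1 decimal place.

Total absorption A₁ = 53.8*0.06 + 95.7*0.04 + 6.3*0.30 + 53.8*0.06 + 1.6*0.02
  = 3.228 + 3.828 + 1.890 + 3.228 + 0.032 = 12.206 sq m sabins.
Required A₂ = 0.161·188.16/1.25 = 24.235 sabins.
ΔA needed = 24.235 − 12.206 = 12.029 sabins.
Each sq m of panel replacing the walls (glass, small pane) adds (0.86 − 0.04) = 0.82 sabins.
Area = ΔA/Δα = 12.029/0.82 = 14.7 sq m.

14.7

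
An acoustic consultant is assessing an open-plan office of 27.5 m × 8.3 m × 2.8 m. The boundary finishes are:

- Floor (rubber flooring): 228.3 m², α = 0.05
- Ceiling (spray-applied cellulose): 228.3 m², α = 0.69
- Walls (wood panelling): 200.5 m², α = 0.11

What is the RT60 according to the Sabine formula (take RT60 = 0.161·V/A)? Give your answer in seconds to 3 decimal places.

0.539 s

Total absorption A = 228.3*0.05 + 228.3*0.69 + 200.5*0.11
  = 11.415 + 157.527 + 22.055 = 190.997 m² sabins.
Room volume: 639.1 m³.
T = 0.161 V/A = 0.161·639.1/190.997 = 0.539 s.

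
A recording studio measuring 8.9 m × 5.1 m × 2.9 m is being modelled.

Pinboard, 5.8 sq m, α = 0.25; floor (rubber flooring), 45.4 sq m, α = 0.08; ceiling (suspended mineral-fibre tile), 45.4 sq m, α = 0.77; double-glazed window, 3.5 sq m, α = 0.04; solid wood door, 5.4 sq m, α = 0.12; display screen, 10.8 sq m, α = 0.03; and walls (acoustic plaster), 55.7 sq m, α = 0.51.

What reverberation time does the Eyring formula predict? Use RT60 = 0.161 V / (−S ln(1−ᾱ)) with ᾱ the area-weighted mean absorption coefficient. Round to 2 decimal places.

0.24 sec

S = Σ Sᵢ = 172.0 sq m.
Σ(Sᵢαᵢ) = 5.8×0.25 + 45.4×0.08 + 45.4×0.77 + 3.5×0.04 + 5.4×0.12 + 10.8×0.03 + 55.7×0.51 = 69.559.
Mean coefficient ᾱ = A/S = 0.4044.
Eyring denominator: −S ln(1−ᾱ) = 89.128.
V = 8.9 × 5.1 × 2.9 = 131.631 m³.
RT60 = 0.161 × 131.631 / 89.128 = 0.24 s.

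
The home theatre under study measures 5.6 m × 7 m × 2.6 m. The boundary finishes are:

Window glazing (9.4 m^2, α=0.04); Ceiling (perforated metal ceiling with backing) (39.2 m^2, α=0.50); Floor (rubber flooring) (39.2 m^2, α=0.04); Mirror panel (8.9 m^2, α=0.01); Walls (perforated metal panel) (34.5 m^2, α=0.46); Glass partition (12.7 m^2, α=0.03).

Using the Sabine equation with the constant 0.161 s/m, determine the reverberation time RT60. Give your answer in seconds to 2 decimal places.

Total absorption A = 9.4·0.04 + 39.2·0.50 + 39.2·0.04 + 8.9·0.01 + 34.5·0.46 + 12.7·0.03
  = 0.376 + 19.600 + 1.568 + 0.089 + 15.870 + 0.381 = 37.884 m^2 sabins.
Volume V = 5.6 × 7 × 2.6 = 101.92 m³.
RT60 = 0.161 · V / A = 0.161 × 101.92 / 37.884 = 0.43 s.

0.43 s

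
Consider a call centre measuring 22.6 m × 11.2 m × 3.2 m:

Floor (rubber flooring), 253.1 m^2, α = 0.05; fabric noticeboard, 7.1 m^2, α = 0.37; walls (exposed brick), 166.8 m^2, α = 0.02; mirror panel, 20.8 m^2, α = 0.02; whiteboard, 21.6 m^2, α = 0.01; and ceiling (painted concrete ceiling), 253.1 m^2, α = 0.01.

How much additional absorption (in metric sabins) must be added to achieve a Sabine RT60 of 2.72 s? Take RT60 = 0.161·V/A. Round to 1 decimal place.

Total absorption A₁ = 253.1×0.05 + 7.1×0.37 + 166.8×0.02 + 20.8×0.02 + 21.6×0.01 + 253.1×0.01
  = 12.655 + 2.627 + 3.336 + 0.416 + 0.216 + 2.531 = 21.781 m^2 sabins.
V = 809.984 m³. Required absorption A₂ = 0.161 × 809.984 / 2.72 = 47.944 sabins.
Shortfall: 47.944 − 21.781 = 26.2 sabins.

26.2 sabins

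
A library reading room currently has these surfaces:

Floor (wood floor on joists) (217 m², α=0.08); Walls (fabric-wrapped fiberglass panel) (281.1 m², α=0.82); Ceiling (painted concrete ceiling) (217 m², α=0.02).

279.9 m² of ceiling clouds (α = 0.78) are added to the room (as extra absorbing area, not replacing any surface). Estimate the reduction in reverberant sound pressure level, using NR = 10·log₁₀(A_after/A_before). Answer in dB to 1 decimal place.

2.7 dB

A_before = Σ Sᵢαᵢ = 217·0.08 + 281.1·0.82 + 217·0.02 = 252.202 sabins.
Added absorption = 279.9 × 0.78 = 218.322 sabins.
New total A_after = 470.524 sabins.
Reduction = 10 log₁₀(A_after/A_before) = 10 log₁₀(1.8657) = 2.7 dB.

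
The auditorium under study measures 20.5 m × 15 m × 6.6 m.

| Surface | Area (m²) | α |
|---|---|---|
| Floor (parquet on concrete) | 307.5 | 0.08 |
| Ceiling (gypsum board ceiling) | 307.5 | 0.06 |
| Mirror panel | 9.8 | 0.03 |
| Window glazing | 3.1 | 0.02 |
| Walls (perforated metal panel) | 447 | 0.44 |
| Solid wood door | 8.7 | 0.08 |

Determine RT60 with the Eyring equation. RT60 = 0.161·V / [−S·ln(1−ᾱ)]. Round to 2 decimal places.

1.20 s

S = Σ Sᵢ = 1083.6 m².
Absorption A = 307.5×0.08 + 307.5×0.06 + 9.8×0.03 + 3.1×0.02 + 447×0.44 + 8.7×0.08 = 240.782 sabins.
Mean coefficient ᾱ = A/S = 0.2222.
Eyring denominator: −S ln(1−ᾱ) = 272.293.
V = 20.5 × 15 × 6.6 = 2029.5 m³.
T = 0.161·V/[−S·ln(1−ᾱ)] = 0.161·2029.5/272.293 = 1.20 s.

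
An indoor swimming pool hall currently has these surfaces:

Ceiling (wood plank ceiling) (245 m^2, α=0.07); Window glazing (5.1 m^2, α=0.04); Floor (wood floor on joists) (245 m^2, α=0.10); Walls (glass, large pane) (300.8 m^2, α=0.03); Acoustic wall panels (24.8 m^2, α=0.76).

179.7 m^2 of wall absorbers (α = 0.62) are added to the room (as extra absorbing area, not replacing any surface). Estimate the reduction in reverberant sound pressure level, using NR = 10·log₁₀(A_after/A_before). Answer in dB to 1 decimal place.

4.1 dB

Summing Sᵢαᵢ: 17.150 + 0.204 + 24.500 + 9.024 + 18.848 → A_before = 69.726 sabins.
Treatment contributes 179.7·0.62 = 111.414 sabins.
A_after = 69.726 + 111.414 = 181.140 sabins.
NR = 10·log₁₀(181.140/69.726) = 4.1 dB.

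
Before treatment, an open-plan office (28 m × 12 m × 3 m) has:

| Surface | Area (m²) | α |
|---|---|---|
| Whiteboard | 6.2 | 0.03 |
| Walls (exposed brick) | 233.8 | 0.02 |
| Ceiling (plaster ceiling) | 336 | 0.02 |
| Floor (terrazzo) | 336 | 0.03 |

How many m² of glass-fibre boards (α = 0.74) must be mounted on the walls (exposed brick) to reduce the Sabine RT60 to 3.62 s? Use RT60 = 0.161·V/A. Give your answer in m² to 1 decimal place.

32.2

A₁ = Σ Sᵢαᵢ = 6.2·0.03 + 233.8·0.02 + 336·0.02 + 336·0.03 = 21.662 sabins.
Required A₂ = 0.161·1008/3.62 = 44.831 sabins.
Absorption to add: 44.831 − 21.662 = 23.169 sabins.
Net gain per m²: Δα = 0.74 − 0.02 = 0.72.
Panel area = 23.169 / 0.72 = 32.2 m².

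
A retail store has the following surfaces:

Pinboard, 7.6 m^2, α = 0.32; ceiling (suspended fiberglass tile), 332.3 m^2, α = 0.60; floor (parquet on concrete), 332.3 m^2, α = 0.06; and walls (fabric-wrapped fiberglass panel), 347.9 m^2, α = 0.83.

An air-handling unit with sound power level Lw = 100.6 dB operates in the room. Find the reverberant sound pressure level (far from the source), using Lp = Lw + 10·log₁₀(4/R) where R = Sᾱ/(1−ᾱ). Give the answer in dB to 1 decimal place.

76.5 dB

Σ(Sᵢαᵢ) = 7.6×0.32 + 332.3×0.60 + 332.3×0.06 + 347.9×0.83 = 510.507; total area S = 1020.1 m^2.
ᾱ = 0.5004, so room constant R = A/(1−ᾱ) = 1021.831 m^2.
Lp = Lw + 10 log₁₀(4/R) = 100.6 -24.07 = 76.5 dB.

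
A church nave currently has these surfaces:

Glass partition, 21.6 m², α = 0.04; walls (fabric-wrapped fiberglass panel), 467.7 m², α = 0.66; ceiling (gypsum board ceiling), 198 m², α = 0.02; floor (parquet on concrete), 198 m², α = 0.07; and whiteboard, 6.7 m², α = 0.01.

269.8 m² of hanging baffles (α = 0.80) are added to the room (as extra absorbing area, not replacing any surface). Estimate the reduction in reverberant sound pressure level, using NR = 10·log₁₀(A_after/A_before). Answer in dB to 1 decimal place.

Equivalent absorption area: A_before = 21.6×0.04 + 467.7×0.66 + 198×0.02 + 198×0.07 + 6.7×0.01 = 327.433 m².
Treatment contributes 269.8·0.80 = 215.840 sabins.
New total A_after = 543.273 sabins.
NR = 10·log₁₀(543.273/327.433) = 2.2 dB.

2.2 dB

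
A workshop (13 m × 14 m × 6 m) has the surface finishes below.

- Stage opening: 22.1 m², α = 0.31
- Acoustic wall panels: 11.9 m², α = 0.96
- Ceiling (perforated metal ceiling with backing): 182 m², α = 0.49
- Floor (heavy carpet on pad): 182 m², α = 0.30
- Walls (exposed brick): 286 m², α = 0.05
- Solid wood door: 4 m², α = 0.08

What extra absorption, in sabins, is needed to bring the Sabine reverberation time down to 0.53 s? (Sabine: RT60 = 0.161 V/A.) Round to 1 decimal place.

155.0 sabins

Summing Sᵢαᵢ: 6.851 + 11.424 + 89.180 + 54.600 + 14.300 + 0.320 → A₁ = 176.675 sabins.
For T = 0.53 s, need A₂ = 0.161·V/T = 0.161·1092/0.53 = 331.721 sabins.
Additional absorption ΔA = 331.721 − 176.675 = 155.0 sabins.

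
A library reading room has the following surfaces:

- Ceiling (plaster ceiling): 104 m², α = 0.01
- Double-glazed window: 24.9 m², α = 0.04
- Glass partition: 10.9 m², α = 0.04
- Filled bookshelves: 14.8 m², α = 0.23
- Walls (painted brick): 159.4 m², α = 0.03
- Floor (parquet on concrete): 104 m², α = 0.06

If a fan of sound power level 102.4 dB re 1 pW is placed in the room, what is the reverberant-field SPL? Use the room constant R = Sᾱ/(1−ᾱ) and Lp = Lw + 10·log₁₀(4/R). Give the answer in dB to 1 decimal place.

A = 16.898 sabins; S = 418.0 m².
ᾱ = 0.0404, so room constant R = A/(1−ᾱ) = 17.609 m².
Lp = 102.4 + 10·log₁₀(4/17.609) = 102.4 + (-6.44) = 96.0 dB.

96.0 dB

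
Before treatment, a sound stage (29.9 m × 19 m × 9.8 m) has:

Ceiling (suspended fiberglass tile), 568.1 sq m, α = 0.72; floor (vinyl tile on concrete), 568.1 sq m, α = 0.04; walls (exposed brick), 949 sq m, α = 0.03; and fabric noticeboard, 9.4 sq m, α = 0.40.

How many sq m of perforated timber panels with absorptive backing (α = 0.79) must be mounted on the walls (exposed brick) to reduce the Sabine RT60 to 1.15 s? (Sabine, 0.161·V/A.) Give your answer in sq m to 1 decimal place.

415.1

A₁ = Σ Sᵢαᵢ = 568.1·0.72 + 568.1·0.04 + 949·0.03 + 9.4·0.40 = 463.986 sabins.
Required A₂ = 0.161·5567.38/1.15 = 779.433 sabins.
Absorption to add: 779.433 − 463.986 = 315.447 sabins.
Each sq m of panel replacing the walls (exposed brick) adds (0.79 − 0.03) = 0.76 sabins.
Area = ΔA/Δα = 315.447/0.76 = 415.1 sq m.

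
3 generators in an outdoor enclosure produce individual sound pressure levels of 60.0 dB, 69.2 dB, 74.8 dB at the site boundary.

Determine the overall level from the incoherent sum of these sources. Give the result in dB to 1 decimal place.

76.0 dB

Converting to relative power and adding: 10^(60.0/10) + 10^(69.2/10) + 10^(74.8/10) = 3.952e+07.
L_total = 10·log₁₀(3.952e+07) = 76.0 dB.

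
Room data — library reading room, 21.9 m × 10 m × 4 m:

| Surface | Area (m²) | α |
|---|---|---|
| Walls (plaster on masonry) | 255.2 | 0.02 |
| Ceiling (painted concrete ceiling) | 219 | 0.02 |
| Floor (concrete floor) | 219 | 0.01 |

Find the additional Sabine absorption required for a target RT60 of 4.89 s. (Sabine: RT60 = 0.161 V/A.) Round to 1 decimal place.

17.2 sabins

Equivalent absorption area: A₁ = 255.2·0.02 + 219·0.02 + 219·0.01 = 11.674 m².
For T = 4.89 s, need A₂ = 0.161·V/T = 0.161·876/4.89 = 28.842 sabins.
Shortfall: 28.842 − 11.674 = 17.2 sabins.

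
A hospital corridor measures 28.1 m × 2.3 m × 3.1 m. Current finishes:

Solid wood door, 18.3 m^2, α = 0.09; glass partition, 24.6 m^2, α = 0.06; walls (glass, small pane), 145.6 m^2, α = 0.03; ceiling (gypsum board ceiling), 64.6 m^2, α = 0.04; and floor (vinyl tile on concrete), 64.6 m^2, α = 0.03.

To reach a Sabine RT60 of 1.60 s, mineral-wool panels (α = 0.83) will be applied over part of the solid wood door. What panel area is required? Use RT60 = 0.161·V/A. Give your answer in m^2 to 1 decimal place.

A₁ = Σ Sᵢαᵢ = 18.3*0.09 + 24.6*0.06 + 145.6*0.03 + 64.6*0.04 + 64.6*0.03 = 12.013 sabins.
V = 200.353 m³. Target absorption A₂ = 0.161 × 200.353 / 1.60 = 20.161 sabins.
ΔA needed = 20.161 − 12.013 = 8.148 sabins.
Each m^2 of panel replacing the solid wood door adds (0.83 − 0.09) = 0.74 sabins.
Panel area = 8.148 / 0.74 = 11.0 m^2.

11.0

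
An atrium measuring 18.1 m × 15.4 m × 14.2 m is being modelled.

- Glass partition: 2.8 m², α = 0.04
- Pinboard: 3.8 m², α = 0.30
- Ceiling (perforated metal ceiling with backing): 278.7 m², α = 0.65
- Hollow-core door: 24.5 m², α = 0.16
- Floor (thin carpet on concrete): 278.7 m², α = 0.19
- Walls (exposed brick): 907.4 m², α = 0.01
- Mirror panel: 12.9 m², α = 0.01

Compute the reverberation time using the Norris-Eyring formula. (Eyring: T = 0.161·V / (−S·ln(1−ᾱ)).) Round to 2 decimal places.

S = Σ Sᵢ = 1508.8 m².
Σ(Sᵢαᵢ) = 2.8·0.04 + 3.8·0.30 + 278.7·0.65 + 24.5·0.16 + 278.7·0.19 + 907.4·0.01 + 12.9·0.01 = 248.483.
ᾱ = 248.483 / 1508.8 = 0.1647.
Eyring denominator: −S ln(1−ᾱ) = 271.530.
V = 18.1 × 15.4 × 14.2 = 3958.108 m³.
T = 0.161·V/[−S·ln(1−ᾱ)] = 0.161·3958.108/271.530 = 2.35 s.

2.35 sec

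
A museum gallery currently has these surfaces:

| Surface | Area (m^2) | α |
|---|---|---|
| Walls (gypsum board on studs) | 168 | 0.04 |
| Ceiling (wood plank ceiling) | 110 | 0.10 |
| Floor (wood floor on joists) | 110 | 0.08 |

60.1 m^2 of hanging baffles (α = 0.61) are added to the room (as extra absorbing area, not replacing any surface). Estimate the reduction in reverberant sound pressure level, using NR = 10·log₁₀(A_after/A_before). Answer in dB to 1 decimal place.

3.8 dB

Total absorption A_before = 168*0.04 + 110*0.10 + 110*0.08
  = 6.720 + 11.000 + 8.800 = 26.520 m^2 sabins.
Treatment contributes 60.1·0.61 = 36.661 sabins.
A_after = 26.520 + 36.661 = 63.181 sabins.
Reduction = 10 log₁₀(A_after/A_before) = 10 log₁₀(2.3824) = 3.8 dB.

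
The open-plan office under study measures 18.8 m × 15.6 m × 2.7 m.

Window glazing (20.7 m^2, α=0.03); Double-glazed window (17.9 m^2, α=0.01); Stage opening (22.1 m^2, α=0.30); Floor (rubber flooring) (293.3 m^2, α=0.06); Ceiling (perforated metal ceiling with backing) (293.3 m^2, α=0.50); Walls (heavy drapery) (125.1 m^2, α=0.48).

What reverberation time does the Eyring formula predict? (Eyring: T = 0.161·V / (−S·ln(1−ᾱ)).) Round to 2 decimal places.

S = Σ Sᵢ = 772.4 m^2.
Σ(Sᵢαᵢ) = 20.7×0.03 + 17.9×0.01 + 22.1×0.30 + 293.3×0.06 + 293.3×0.50 + 125.1×0.48 = 231.726.
Mean coefficient ᾱ = A/S = 0.3000.
Eyring denominator: −S ln(1−ᾱ) = 275.496.
V = 18.8 × 15.6 × 2.7 = 791.856 m³.
T = 0.161·V/[−S·ln(1−ᾱ)] = 0.161·791.856/275.496 = 0.46 s.

0.46 sec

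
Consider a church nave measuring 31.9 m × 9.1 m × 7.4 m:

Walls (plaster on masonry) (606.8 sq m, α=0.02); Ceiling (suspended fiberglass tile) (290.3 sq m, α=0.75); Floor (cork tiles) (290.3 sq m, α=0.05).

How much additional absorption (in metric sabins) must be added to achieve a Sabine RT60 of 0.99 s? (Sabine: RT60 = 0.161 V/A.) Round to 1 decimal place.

A₁ = Σ Sᵢαᵢ = 606.8×0.02 + 290.3×0.75 + 290.3×0.05 = 244.376 sabins.
For T = 0.99 s, need A₂ = 0.161·V/T = 0.161·2148.146/0.99 = 349.345 sabins.
Shortfall: 349.345 − 244.376 = 105.0 sabins.

105.0 sabins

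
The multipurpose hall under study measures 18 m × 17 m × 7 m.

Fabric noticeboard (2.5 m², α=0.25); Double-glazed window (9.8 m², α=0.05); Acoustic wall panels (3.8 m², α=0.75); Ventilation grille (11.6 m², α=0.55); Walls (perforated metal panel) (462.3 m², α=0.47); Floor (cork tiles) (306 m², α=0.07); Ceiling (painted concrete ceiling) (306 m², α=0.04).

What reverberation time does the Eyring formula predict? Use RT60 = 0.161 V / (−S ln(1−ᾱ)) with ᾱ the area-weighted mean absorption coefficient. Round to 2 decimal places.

1.16 s

Total surface area S = 2.5 + 9.8 + 3.8 + 11.6 + 462.3 + 306 + 306 = 1102.0 m².
Absorption A = 2.5×0.25 + 9.8×0.05 + 3.8×0.75 + 11.6×0.55 + 462.3×0.47 + 306×0.07 + 306×0.04 = 261.286 sabins.
ᾱ = 261.286 / 1102.0 = 0.2371.
−S·ln(1−ᾱ) = −1102.0 × ln(1 − 0.2371) = 298.232.
V = 18 × 17 × 7 = 2142 m³.
RT60 = 0.161 × 2142 / 298.232 = 1.16 s.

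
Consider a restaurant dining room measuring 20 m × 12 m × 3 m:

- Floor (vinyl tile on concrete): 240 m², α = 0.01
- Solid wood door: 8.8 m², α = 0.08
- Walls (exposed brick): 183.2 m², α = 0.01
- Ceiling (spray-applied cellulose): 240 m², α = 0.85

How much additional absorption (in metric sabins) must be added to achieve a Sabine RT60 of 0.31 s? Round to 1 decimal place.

165.0 sabins

Summing Sᵢαᵢ: 2.400 + 0.704 + 1.832 + 204.000 → A₁ = 208.936 sabins.
Target A₂ = 0.161·720/0.31 = 373.935 sabins (V = 720 m³).
Additional absorption ΔA = 373.935 − 208.936 = 165.0 sabins.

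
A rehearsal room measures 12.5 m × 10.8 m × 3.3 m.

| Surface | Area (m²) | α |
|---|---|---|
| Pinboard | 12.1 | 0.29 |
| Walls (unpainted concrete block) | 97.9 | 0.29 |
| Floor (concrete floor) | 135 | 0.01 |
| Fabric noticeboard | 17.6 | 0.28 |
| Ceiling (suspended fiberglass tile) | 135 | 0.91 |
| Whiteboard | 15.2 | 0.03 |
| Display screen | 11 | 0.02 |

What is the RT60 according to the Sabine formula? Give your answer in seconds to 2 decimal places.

0.44 s

Total absorption A = 12.1×0.29 + 97.9×0.29 + 135×0.01 + 17.6×0.28 + 135×0.91 + 15.2×0.03 + 11×0.02
  = 3.509 + 28.391 + 1.350 + 4.928 + 122.850 + 0.456 + 0.220 = 161.704 m² sabins.
Volume V = 12.5 × 10.8 × 3.3 = 445.5 m³.
Sabine: RT60 = 0.161 × 445.5 / 161.704 = 0.44 s.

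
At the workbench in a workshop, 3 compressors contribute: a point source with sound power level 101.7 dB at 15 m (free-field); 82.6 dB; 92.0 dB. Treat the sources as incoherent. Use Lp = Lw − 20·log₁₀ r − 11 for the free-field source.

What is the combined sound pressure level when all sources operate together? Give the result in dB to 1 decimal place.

Source at 15 m: Lp = 101.7 − 20·log₁₀(15) − 11 = 67.2 dB.
Sum in the linear (power) domain: Σ 10^(Lᵢ/10) = 10^(67.2/10) + 10^(82.6/10) + 10^(92.0/10) = 1.772e+09.
L_total = 10·log₁₀(1.772e+09) = 92.5 dB.

92.5 dB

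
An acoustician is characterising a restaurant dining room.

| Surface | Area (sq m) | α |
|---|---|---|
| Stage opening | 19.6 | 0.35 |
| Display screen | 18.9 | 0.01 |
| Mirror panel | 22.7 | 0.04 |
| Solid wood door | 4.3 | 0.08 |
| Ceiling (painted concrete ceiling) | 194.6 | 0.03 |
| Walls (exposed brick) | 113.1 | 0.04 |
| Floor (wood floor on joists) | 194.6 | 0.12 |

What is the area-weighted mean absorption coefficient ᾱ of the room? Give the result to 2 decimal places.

0.07

S = Σ Sᵢ = 19.6 + 18.9 + 22.7 + 4.3 + 194.6 + 113.1 + 194.6 = 567.8 sq m.
Σ(Sᵢαᵢ) = 19.6*0.35 + 18.9*0.01 + 22.7*0.04 + 4.3*0.08 + 194.6*0.03 + 113.1*0.04 + 194.6*0.12 = 42.015.
ᾱ = A/S = 0.07.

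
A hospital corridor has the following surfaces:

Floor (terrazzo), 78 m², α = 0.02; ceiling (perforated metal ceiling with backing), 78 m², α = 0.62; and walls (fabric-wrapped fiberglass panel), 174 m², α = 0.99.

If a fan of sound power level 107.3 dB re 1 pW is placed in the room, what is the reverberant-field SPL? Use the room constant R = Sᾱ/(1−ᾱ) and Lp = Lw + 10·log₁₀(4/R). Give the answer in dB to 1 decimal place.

Σ(Sᵢαᵢ) = 78·0.02 + 78·0.62 + 174·0.99 = 222.180; total area S = 330.0 m².
ᾱ = 222.180/330.0 = 0.6733; R = Sᾱ/(1−ᾱ) = 222.180/(1−0.6733) = 680.073 m².
Lp = Lw + 10 log₁₀(4/R) = 107.3 -22.30 = 85.0 dB.

85.0 dB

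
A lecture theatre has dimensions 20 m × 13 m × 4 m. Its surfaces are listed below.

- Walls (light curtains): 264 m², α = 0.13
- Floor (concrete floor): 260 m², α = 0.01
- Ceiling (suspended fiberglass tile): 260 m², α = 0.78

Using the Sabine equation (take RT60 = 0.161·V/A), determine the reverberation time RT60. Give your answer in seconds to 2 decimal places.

A = Σ Sᵢαᵢ = 264*0.13 + 260*0.01 + 260*0.78 = 239.720 sabins.
V = 20·13·4 = 1040 m³.
Sabine: RT60 = 0.161 × 1040 / 239.720 = 0.70 s.

0.70 s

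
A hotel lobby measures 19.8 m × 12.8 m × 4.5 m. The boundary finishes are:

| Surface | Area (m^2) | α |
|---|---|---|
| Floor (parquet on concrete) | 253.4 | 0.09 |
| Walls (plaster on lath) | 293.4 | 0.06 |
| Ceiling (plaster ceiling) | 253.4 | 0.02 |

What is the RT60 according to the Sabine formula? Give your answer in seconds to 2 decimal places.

4.04 sec

Equivalent absorption area: A = 253.4×0.09 + 293.4×0.06 + 253.4×0.02 = 45.478 m^2.
V = 19.8·12.8·4.5 = 1140.48 m³.
T = 0.161 V/A = 0.161·1140.48/45.478 = 4.04 s.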